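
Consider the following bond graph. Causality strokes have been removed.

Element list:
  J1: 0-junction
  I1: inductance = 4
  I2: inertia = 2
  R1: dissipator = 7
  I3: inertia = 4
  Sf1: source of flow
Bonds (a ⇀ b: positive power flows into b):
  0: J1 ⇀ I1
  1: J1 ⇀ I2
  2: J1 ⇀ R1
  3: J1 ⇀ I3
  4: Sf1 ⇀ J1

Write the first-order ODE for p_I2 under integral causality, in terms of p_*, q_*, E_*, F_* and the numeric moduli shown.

β4 |Sf1  (Sf1: flow source, stroke at near end)
β0 |I1  (I1: I, integral causality)
β1 |I2  (prefer integral on I2)
β3 |I3  (I3 integral (f out))
β2 |J1  (J1 needs exactly one e-in)

dp_I2/dt = 7*F_Sf1 - 7*p_I1/4 - 7*p_I2/2 - 7*p_I3/4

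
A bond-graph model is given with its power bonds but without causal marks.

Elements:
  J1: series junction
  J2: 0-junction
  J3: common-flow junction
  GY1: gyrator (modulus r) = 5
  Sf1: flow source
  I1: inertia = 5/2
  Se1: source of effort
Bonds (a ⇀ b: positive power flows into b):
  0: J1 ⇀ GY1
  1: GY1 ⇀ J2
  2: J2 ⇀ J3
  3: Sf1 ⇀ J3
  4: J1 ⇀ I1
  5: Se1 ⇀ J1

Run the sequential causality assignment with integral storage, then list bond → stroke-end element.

b0 stroke at J1
b1 stroke at J2
b2 stroke at J3
b3 stroke at Sf1
b4 stroke at I1
b5 stroke at J1

b3 |Sf1  (source Sf1 imposes f)
b5 |J1  (source Se1 imposes e)
b2 |J3  (J3 flow already set via bond 3)
b1 |J2  (closing 0-jn rule on J2)
b0 |J1  (GY GY1: same side as bond 1)
b4 |I1  (J1 needs exactly one f-in)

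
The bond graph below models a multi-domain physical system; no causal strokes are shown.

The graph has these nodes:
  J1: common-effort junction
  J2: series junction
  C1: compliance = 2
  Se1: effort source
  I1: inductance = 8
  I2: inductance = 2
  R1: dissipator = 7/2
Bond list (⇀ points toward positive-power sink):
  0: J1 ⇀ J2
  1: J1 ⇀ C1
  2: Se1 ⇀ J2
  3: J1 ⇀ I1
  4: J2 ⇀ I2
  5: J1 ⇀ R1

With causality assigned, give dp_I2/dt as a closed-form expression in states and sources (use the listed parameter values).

dp_I2/dt = E_Se1 + q_C1/2

#2 →J2  (source Se1 imposes e)
#1 →J1  (C1 integral (e out))
#0 →J2  (common-e at J1 fixed by 1)
#3 →I1  (J1: bond 1 brought effort, rest push out)
#5 →R1  (J1: bond 1 brought effort, rest push out)
#4 →I2  (only one flow-in slot at J2)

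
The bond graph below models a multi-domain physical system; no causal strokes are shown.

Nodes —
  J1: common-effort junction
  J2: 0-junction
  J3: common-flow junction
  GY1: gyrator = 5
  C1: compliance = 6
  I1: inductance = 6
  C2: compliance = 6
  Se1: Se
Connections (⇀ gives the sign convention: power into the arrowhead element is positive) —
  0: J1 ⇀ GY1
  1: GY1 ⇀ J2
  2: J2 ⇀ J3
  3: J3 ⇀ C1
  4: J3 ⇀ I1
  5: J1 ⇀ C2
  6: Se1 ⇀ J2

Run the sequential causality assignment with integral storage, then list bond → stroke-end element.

bond 6 →J2  (Se1: effort source, stroke at far end)
bond 1 →GY1  (0-jn J2 has e-setter on 6)
bond 2 →J3  (common-e at J2 fixed by 6)
bond 0 →GY1  (GY1: gyrator matches bond 1)
bond 5 →J1  (J1 needs exactly one e-in)
bond 3 →J3  (C1 integral (e out))
bond 4 →I1  (only one flow-in slot at J3)

β0 stroke at GY1
β1 stroke at GY1
β2 stroke at J3
β3 stroke at J3
β4 stroke at I1
β5 stroke at J1
β6 stroke at J2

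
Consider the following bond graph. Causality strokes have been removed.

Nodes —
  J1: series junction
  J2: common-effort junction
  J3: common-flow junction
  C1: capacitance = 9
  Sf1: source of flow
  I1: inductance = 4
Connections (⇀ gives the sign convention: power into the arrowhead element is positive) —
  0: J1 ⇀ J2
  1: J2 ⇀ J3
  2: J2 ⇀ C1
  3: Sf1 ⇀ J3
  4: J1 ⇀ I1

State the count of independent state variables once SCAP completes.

2  (C1, I1 all integral)

b3 stroke at Sf1  (Sf1 fixes flow; stroke at Sf1)
b1 stroke at J3  (J3: bond 3 brought flow, rest push out)
b2 stroke at J2  (C1 outputs effort q/C1)
b0 stroke at J1  (J2: bond 2 brought effort, rest push out)
b4 stroke at I1  (only one flow-in slot at J1)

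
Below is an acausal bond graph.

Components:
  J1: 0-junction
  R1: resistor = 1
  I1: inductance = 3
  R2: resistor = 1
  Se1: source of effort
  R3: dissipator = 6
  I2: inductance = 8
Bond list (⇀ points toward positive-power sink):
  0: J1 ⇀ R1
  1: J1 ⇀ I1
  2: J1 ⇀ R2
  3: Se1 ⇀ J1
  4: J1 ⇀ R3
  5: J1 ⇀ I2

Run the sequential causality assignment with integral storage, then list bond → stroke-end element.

β3 →J1  (Se1 fixes effort; stroke away)
β0 →R1  (common-e at J1 fixed by 3)
β1 →I1  (common-e at J1 fixed by 3)
β2 →R2  (J1 effort already set via bond 3)
β4 →R3  (J1: bond 3 brought effort, rest push out)
β5 →I2  (common-e at J1 fixed by 3)

β0 stroke at R1
β1 stroke at I1
β2 stroke at R2
β3 stroke at J1
β4 stroke at R3
β5 stroke at I2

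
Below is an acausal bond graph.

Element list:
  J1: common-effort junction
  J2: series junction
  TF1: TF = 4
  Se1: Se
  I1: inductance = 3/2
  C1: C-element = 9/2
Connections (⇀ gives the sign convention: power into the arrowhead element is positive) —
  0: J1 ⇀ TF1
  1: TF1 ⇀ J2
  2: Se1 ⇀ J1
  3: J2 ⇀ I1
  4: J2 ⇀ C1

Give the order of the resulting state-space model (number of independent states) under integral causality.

β2 |J1  (source Se1 imposes e)
β0 |TF1  (J1 effort already set via bond 2)
β1 |J2  (TF1 one-in-one-out from 0)
β3 |I1  (I1: I, integral causality)
β4 |J2  (J2 flow already set via bond 3)

2  (C1, I1 all integral)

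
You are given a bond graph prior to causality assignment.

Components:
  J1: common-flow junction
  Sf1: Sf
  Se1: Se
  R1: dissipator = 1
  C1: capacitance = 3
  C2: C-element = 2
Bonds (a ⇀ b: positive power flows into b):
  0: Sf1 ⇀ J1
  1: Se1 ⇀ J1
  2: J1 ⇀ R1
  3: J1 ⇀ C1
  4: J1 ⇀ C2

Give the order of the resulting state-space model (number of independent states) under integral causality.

b0 stroke→Sf1  (Sf1 (Sf) sets flow on bond)
b1 stroke→J1  (Se1 fixes effort; stroke away)
b2 stroke→J1  (J1: bond 0 brought flow, rest push out)
b3 stroke→J1  (J1: bond 0 brought flow, rest push out)
b4 stroke→J1  (J1: bond 0 brought flow, rest push out)

2  (C1, C2 all integral)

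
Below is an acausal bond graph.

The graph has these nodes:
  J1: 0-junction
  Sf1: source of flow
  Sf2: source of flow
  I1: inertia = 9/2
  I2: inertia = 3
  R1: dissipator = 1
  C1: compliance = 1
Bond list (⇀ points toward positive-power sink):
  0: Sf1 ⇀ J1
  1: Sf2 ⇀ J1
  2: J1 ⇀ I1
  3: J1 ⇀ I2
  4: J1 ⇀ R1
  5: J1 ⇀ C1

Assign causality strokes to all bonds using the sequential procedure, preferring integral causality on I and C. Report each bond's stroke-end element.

β0 stroke at Sf1
β1 stroke at Sf2
β2 stroke at I1
β3 stroke at I2
β4 stroke at R1
β5 stroke at J1

#0 stroke at Sf1  (source Sf1 imposes f)
#1 stroke at Sf2  (Sf2 (Sf) sets flow on bond)
#2 stroke at I1  (I1 integral (f out))
#3 stroke at I2  (I2 integral (f out))
#5 stroke at J1  (prefer integral on C1)
#4 stroke at R1  (common-e at J1 fixed by 5)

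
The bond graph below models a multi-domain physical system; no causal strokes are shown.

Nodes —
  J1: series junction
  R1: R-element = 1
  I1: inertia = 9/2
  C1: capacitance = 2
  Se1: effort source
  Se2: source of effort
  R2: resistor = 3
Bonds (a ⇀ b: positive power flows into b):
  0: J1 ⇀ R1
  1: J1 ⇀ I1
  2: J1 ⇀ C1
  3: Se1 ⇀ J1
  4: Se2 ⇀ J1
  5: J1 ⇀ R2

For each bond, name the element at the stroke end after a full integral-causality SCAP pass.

β0 stroke→J1
β1 stroke→I1
β2 stroke→J1
β3 stroke→J1
β4 stroke→J1
β5 stroke→J1

b3 |J1  (Se1 (Se) sets effort on bond)
b4 |J1  (Se2: effort source, stroke at far end)
b1 |I1  (I1 outputs flow p/I1)
b0 |J1  (1-jn J1 has f-setter on 1)
b2 |J1  (J1 flow already set via bond 1)
b5 |J1  (1-jn J1 has f-setter on 1)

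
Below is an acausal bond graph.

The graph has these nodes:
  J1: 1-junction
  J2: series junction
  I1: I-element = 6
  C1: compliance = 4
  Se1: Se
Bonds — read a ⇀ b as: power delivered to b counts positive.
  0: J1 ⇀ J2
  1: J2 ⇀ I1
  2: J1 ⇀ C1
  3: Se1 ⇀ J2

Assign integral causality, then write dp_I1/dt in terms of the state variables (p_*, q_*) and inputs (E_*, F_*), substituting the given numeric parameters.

bond 3 stroke at J2  (Se1 (Se) sets effort on bond)
bond 1 stroke at I1  (I1: I, integral causality)
bond 0 stroke at J2  (J2: bond 1 brought flow, rest push out)
bond 2 stroke at J1  (J1 flow already set via bond 0)

dp_I1/dt = E_Se1 - q_C1/4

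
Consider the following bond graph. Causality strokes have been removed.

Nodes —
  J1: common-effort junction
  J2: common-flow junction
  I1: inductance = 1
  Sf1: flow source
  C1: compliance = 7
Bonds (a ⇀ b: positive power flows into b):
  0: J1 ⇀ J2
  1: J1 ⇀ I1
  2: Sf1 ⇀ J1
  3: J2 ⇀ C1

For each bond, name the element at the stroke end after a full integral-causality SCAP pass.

b0 stroke→J1
b1 stroke→I1
b2 stroke→Sf1
b3 stroke→J2

bond 2 stroke→Sf1  (Sf1: flow source, stroke at near end)
bond 1 stroke→I1  (I1 outputs flow p/I1)
bond 0 stroke→J1  (only one effort-in slot at J1)
bond 3 stroke→J2  (J2: bond 0 brought flow, rest push out)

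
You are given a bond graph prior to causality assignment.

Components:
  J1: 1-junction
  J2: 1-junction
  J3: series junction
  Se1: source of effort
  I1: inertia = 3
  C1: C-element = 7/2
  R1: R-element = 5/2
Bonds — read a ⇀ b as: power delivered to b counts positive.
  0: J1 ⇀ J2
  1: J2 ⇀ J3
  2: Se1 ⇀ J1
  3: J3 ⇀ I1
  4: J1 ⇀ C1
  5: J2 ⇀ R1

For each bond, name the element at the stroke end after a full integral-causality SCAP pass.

β2 →J1  (source Se1 imposes e)
β3 →I1  (I1 integral (f out))
β1 →J3  (1-jn J3 has f-setter on 3)
β0 →J2  (common-f at J2 fixed by 1)
β5 →J2  (1-jn J2 has f-setter on 1)
β4 →J1  (common-f at J1 fixed by 0)

b0 stroke at J2
b1 stroke at J3
b2 stroke at J1
b3 stroke at I1
b4 stroke at J1
b5 stroke at J2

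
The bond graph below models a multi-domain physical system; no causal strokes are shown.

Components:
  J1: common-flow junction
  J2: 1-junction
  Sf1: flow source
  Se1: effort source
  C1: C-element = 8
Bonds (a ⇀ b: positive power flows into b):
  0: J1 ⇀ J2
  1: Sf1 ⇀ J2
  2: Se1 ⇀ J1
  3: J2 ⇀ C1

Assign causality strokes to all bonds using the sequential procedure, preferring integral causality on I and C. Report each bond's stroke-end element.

bond 0 stroke→J2
bond 1 stroke→Sf1
bond 2 stroke→J1
bond 3 stroke→J2

β1 →Sf1  (Sf1: flow source, stroke at near end)
β2 →J1  (source Se1 imposes e)
β0 →J2  (J1 needs exactly one f-in)
β3 →J2  (1-jn J2 has f-setter on 1)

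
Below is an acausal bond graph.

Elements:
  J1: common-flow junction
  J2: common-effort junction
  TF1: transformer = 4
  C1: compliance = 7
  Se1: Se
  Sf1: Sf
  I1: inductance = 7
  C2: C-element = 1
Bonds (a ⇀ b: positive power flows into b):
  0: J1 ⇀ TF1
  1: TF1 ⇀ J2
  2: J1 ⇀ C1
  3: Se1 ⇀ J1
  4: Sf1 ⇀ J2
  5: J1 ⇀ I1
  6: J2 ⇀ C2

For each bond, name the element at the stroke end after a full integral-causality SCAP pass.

b3 stroke at J1  (Se1: effort source, stroke at far end)
b4 stroke at Sf1  (source Sf1 imposes f)
b2 stroke at J1  (prefer integral on C1)
b5 stroke at I1  (I1: I, integral causality)
b0 stroke at J1  (1-jn J1 has f-setter on 5)
b1 stroke at TF1  (through TF1, causality passes straight; one stroke at TF1)
b6 stroke at J2  (closing 0-jn rule on J2)

b0 |J1
b1 |TF1
b2 |J1
b3 |J1
b4 |Sf1
b5 |I1
b6 |J2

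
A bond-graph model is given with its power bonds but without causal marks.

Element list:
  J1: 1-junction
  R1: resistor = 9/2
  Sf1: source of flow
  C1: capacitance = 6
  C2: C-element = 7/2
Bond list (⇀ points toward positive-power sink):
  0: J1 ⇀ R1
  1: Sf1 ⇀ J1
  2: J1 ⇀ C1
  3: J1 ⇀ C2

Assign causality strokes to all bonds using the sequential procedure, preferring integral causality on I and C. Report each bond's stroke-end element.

bond 1 stroke→Sf1  (Sf1 (Sf) sets flow on bond)
bond 0 stroke→J1  (common-f at J1 fixed by 1)
bond 2 stroke→J1  (common-f at J1 fixed by 1)
bond 3 stroke→J1  (J1: bond 1 brought flow, rest push out)

#0 stroke→J1
#1 stroke→Sf1
#2 stroke→J1
#3 stroke→J1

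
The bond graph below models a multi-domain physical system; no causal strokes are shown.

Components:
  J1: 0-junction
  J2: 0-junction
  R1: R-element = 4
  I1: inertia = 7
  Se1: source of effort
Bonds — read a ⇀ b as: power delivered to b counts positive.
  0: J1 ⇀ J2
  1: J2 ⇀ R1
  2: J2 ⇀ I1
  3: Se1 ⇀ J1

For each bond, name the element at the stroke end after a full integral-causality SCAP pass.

#0 stroke→J2
#1 stroke→R1
#2 stroke→I1
#3 stroke→J1

#3 stroke→J1  (Se1: effort source, stroke at far end)
#0 stroke→J2  (0-jn J1 has e-setter on 3)
#1 stroke→R1  (J2 effort already set via bond 0)
#2 stroke→I1  (J2: bond 0 brought effort, rest push out)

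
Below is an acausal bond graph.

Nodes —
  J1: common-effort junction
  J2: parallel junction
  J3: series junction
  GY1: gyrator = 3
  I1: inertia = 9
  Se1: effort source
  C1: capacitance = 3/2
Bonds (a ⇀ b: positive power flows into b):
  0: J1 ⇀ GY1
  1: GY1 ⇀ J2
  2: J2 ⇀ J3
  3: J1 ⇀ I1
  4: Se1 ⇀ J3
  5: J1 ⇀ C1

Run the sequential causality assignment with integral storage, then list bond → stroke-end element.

b0 stroke at GY1
b1 stroke at GY1
b2 stroke at J2
b3 stroke at I1
b4 stroke at J3
b5 stroke at J1

b4 |J3  (Se1: effort source, stroke at far end)
b2 |J2  (J3: last free bond brings flow in)
b1 |GY1  (J2 effort already set via bond 2)
b0 |GY1  (GY GY1: same side as bond 1)
b3 |I1  (I1 outputs flow p/I1)
b5 |J1  (J1: last free bond brings effort in)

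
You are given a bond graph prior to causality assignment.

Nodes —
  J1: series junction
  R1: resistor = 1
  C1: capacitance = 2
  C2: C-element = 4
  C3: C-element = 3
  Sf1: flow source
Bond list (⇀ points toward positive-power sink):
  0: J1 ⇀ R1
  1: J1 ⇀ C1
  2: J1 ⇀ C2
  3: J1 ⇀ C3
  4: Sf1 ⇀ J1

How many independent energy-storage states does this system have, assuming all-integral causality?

b4 stroke→Sf1  (Sf1: flow source, stroke at near end)
b0 stroke→J1  (J1: bond 4 brought flow, rest push out)
b1 stroke→J1  (J1 flow already set via bond 4)
b2 stroke→J1  (J1: bond 4 brought flow, rest push out)
b3 stroke→J1  (common-f at J1 fixed by 4)

3  (C1, C2, C3 all integral)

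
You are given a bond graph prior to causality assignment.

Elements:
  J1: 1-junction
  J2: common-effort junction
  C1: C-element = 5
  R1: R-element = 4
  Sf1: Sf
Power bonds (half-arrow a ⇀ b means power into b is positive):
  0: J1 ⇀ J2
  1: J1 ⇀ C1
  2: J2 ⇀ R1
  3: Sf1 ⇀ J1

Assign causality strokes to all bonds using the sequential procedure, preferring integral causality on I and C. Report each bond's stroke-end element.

#0 stroke→J1
#1 stroke→J1
#2 stroke→J2
#3 stroke→Sf1

β3 |Sf1  (source Sf1 imposes f)
β0 |J1  (J1 flow already set via bond 3)
β1 |J1  (J1: bond 3 brought flow, rest push out)
β2 |J2  (closing 0-jn rule on J2)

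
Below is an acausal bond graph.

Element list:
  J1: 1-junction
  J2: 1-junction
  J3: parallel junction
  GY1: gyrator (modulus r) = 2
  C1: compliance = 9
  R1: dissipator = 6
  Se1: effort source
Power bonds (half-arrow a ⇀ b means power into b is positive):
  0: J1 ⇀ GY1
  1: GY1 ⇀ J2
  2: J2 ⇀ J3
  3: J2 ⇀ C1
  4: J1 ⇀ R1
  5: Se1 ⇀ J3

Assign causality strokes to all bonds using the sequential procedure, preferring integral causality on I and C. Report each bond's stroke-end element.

#5 →J3  (Se1 (Se) sets effort on bond)
#2 →J2  (0-jn J3 has e-setter on 5)
#3 →J2  (C1 outputs effort q/C1)
#1 →GY1  (only one flow-in slot at J2)
#0 →GY1  (GY1: gyrator matches bond 1)
#4 →J1  (J1: bond 0 brought flow, rest push out)

bond 0 stroke at GY1
bond 1 stroke at GY1
bond 2 stroke at J2
bond 3 stroke at J2
bond 4 stroke at J1
bond 5 stroke at J3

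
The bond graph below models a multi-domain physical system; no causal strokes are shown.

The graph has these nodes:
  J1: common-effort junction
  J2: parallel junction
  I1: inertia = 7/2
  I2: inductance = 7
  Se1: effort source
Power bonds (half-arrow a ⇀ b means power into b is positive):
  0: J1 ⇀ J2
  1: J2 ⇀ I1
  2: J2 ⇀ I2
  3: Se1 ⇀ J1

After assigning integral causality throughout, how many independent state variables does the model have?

#3 stroke→J1  (Se1 fixes effort; stroke away)
#0 stroke→J2  (J1: bond 3 brought effort, rest push out)
#1 stroke→I1  (0-jn J2 has e-setter on 0)
#2 stroke→I2  (J2: bond 0 brought effort, rest push out)

2  (I1, I2 all integral)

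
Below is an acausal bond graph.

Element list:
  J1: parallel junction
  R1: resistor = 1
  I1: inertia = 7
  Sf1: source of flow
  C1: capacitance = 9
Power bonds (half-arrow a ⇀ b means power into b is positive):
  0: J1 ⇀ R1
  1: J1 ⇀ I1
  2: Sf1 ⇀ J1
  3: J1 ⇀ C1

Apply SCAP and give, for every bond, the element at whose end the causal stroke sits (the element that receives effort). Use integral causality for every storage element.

β0 stroke→R1
β1 stroke→I1
β2 stroke→Sf1
β3 stroke→J1

b2 |Sf1  (source Sf1 imposes f)
b1 |I1  (I1 integral (f out))
b3 |J1  (C1 integral (e out))
b0 |R1  (J1: bond 3 brought effort, rest push out)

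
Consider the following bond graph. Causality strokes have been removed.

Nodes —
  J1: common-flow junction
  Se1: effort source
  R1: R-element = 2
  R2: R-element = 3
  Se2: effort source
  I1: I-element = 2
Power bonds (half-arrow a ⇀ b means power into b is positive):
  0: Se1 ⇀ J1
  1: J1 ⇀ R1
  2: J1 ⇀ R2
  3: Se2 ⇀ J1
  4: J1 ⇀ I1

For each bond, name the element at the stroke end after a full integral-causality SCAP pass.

#0 stroke at J1  (Se1 fixes effort; stroke away)
#3 stroke at J1  (Se2 fixes effort; stroke away)
#4 stroke at I1  (prefer integral on I1)
#1 stroke at J1  (J1: bond 4 brought flow, rest push out)
#2 stroke at J1  (J1: bond 4 brought flow, rest push out)

bond 0 →J1
bond 1 →J1
bond 2 →J1
bond 3 →J1
bond 4 →I1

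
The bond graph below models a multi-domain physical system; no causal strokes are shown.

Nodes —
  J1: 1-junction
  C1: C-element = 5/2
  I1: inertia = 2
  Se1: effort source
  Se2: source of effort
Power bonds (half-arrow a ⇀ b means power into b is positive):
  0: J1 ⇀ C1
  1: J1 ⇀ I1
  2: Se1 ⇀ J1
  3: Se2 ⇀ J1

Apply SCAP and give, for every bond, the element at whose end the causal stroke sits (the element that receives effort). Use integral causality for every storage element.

β0 stroke→J1
β1 stroke→I1
β2 stroke→J1
β3 stroke→J1

bond 2 stroke→J1  (Se1 (Se) sets effort on bond)
bond 3 stroke→J1  (Se2: effort source, stroke at far end)
bond 0 stroke→J1  (C1 integral (e out))
bond 1 stroke→I1  (J1: last free bond brings flow in)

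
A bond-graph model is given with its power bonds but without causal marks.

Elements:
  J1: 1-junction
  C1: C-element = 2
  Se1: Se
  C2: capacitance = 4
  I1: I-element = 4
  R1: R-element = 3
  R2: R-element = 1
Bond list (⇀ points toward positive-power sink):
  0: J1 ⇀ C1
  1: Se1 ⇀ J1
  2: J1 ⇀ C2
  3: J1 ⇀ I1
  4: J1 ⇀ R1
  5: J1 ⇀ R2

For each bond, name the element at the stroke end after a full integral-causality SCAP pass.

β1 stroke→J1  (Se1 fixes effort; stroke away)
β0 stroke→J1  (C1 integral (e out))
β2 stroke→J1  (C2 integral (e out))
β3 stroke→I1  (I1 outputs flow p/I1)
β4 stroke→J1  (J1 flow already set via bond 3)
β5 stroke→J1  (1-jn J1 has f-setter on 3)

b0 →J1
b1 →J1
b2 →J1
b3 →I1
b4 →J1
b5 →J1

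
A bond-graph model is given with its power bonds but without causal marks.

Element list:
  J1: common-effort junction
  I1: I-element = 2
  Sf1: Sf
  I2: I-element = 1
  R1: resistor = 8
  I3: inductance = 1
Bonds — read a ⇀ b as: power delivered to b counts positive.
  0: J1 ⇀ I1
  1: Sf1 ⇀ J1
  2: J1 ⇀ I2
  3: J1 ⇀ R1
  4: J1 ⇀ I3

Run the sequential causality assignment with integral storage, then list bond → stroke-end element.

b1 →Sf1  (Sf1 (Sf) sets flow on bond)
b0 →I1  (I1 outputs flow p/I1)
b2 →I2  (I2 outputs flow p/I2)
b4 →I3  (I3 outputs flow p/I3)
b3 →J1  (only one effort-in slot at J1)

#0 stroke at I1
#1 stroke at Sf1
#2 stroke at I2
#3 stroke at J1
#4 stroke at I3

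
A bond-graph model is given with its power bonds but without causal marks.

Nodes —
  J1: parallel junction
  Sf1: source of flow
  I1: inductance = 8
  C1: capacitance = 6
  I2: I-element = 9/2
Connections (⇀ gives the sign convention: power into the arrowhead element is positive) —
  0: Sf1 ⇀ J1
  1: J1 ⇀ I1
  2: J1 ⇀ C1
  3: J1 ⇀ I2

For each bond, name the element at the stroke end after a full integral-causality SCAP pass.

β0 →Sf1
β1 →I1
β2 →J1
β3 →I2

β0 stroke at Sf1  (Sf1 fixes flow; stroke at Sf1)
β1 stroke at I1  (I1 integral (f out))
β2 stroke at J1  (C1 integral (e out))
β3 stroke at I2  (common-e at J1 fixed by 2)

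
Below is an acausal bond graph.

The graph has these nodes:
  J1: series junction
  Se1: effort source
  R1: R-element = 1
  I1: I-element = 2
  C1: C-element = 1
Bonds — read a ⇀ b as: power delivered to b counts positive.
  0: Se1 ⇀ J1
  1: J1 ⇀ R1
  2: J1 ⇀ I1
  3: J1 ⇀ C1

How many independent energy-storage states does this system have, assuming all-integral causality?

b0 |J1  (Se1 fixes effort; stroke away)
b2 |I1  (I1 outputs flow p/I1)
b1 |J1  (J1: bond 2 brought flow, rest push out)
b3 |J1  (J1 flow already set via bond 2)

2  (C1, I1 all integral)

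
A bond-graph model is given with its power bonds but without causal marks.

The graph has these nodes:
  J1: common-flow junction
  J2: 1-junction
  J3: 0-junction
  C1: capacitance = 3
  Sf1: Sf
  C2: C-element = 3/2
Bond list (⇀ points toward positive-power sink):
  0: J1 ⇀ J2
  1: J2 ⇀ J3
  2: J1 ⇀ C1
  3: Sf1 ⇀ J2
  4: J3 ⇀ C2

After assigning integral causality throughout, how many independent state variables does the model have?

2  (C1, C2 all integral)

b3 stroke at Sf1  (Sf1: flow source, stroke at near end)
b0 stroke at J2  (J2: bond 3 brought flow, rest push out)
b1 stroke at J2  (1-jn J2 has f-setter on 3)
b4 stroke at J3  (J3 needs exactly one e-in)
b2 stroke at J1  (J1 flow already set via bond 0)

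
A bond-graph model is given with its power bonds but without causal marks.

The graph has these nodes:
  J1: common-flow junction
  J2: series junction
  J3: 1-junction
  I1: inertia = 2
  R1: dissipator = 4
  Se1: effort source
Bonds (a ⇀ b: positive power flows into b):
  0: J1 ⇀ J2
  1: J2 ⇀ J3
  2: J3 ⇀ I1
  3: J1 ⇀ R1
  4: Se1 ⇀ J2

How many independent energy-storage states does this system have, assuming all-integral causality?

β4 stroke at J2  (Se1 fixes effort; stroke away)
β2 stroke at I1  (I1 integral (f out))
β1 stroke at J3  (J3: bond 2 brought flow, rest push out)
β0 stroke at J2  (J2 flow already set via bond 1)
β3 stroke at J1  (J1: bond 0 brought flow, rest push out)

1  (I1 all integral)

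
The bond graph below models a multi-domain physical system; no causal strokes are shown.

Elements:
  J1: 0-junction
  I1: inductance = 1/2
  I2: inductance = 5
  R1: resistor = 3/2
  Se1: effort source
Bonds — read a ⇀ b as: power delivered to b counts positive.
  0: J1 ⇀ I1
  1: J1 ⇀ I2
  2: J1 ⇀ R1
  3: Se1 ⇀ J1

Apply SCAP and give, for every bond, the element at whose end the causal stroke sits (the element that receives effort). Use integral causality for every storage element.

bond 0 stroke at I1
bond 1 stroke at I2
bond 2 stroke at R1
bond 3 stroke at J1

β3 stroke at J1  (Se1 (Se) sets effort on bond)
β0 stroke at I1  (0-jn J1 has e-setter on 3)
β1 stroke at I2  (J1: bond 3 brought effort, rest push out)
β2 stroke at R1  (common-e at J1 fixed by 3)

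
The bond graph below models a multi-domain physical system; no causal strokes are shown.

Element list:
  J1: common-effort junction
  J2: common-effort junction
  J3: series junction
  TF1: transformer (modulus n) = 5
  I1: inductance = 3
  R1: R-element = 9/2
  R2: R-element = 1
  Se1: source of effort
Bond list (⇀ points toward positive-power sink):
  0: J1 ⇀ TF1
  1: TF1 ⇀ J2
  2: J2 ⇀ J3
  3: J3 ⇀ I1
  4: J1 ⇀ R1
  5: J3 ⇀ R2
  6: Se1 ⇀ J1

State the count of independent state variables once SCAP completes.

#6 stroke at J1  (source Se1 imposes e)
#0 stroke at TF1  (J1: bond 6 brought effort, rest push out)
#4 stroke at R1  (common-e at J1 fixed by 6)
#1 stroke at J2  (TF TF1: opposite of bond 0)
#2 stroke at J3  (J2: bond 1 brought effort, rest push out)
#3 stroke at I1  (I1 integral (f out))
#5 stroke at J3  (J3: bond 3 brought flow, rest push out)

1  (I1 all integral)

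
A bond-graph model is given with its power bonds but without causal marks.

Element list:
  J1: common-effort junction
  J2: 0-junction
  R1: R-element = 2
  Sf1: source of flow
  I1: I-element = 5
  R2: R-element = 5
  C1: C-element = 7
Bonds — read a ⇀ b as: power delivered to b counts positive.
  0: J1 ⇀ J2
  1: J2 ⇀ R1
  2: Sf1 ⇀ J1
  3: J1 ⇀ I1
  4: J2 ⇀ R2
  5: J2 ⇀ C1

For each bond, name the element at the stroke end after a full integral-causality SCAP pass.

β0 |J1
β1 |R1
β2 |Sf1
β3 |I1
β4 |R2
β5 |J2

b2 |Sf1  (Sf1 (Sf) sets flow on bond)
b3 |I1  (prefer integral on I1)
b0 |J1  (only one effort-in slot at J1)
b5 |J2  (prefer integral on C1)
b1 |R1  (common-e at J2 fixed by 5)
b4 |R2  (common-e at J2 fixed by 5)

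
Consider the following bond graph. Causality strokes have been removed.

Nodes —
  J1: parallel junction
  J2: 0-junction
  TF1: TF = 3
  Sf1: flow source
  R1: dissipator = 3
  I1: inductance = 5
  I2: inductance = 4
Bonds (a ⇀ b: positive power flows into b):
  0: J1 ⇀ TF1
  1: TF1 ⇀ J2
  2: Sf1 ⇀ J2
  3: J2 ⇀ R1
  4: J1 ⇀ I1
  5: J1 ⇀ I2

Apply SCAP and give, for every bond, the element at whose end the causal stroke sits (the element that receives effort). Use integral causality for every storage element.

b2 stroke→Sf1  (Sf1 (Sf) sets flow on bond)
b4 stroke→I1  (prefer integral on I1)
b5 stroke→I2  (I2 integral (f out))
b0 stroke→J1  (J1 needs exactly one e-in)
b1 stroke→TF1  (TF1: transformer flips bond 0)
b3 stroke→J2  (only one effort-in slot at J2)

#0 stroke→J1
#1 stroke→TF1
#2 stroke→Sf1
#3 stroke→J2
#4 stroke→I1
#5 stroke→I2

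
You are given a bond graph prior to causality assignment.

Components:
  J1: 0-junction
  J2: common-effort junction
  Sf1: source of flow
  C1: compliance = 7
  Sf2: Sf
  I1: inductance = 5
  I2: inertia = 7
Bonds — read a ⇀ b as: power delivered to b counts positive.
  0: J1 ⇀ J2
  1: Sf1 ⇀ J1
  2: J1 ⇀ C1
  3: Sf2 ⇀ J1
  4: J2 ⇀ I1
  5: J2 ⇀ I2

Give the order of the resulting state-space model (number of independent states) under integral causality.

b1 stroke→Sf1  (source Sf1 imposes f)
b3 stroke→Sf2  (Sf2 (Sf) sets flow on bond)
b2 stroke→J1  (C1 outputs effort q/C1)
b0 stroke→J2  (J1 effort already set via bond 2)
b4 stroke→I1  (J2: bond 0 brought effort, rest push out)
b5 stroke→I2  (common-e at J2 fixed by 0)

3  (C1, I1, I2 all integral)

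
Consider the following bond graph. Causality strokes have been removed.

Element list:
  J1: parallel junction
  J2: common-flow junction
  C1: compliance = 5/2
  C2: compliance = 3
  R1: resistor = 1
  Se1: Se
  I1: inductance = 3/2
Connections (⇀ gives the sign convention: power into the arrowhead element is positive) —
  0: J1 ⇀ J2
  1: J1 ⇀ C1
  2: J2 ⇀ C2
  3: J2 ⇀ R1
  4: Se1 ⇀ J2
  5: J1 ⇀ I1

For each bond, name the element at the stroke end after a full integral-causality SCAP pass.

b0 |J2
b1 |J1
b2 |J2
b3 |R1
b4 |J2
b5 |I1

bond 4 →J2  (Se1: effort source, stroke at far end)
bond 1 →J1  (C1 integral (e out))
bond 0 →J2  (J1: bond 1 brought effort, rest push out)
bond 5 →I1  (J1: bond 1 brought effort, rest push out)
bond 2 →J2  (C2: C, integral causality)
bond 3 →R1  (J2: last free bond brings flow in)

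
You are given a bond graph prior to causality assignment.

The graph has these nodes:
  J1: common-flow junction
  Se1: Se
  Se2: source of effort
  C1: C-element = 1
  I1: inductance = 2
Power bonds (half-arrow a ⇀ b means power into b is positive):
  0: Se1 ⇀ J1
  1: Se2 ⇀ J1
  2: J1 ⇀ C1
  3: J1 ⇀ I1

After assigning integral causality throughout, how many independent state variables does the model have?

2  (C1, I1 all integral)

β0 stroke→J1  (source Se1 imposes e)
β1 stroke→J1  (source Se2 imposes e)
β2 stroke→J1  (C1 integral (e out))
β3 stroke→I1  (only one flow-in slot at J1)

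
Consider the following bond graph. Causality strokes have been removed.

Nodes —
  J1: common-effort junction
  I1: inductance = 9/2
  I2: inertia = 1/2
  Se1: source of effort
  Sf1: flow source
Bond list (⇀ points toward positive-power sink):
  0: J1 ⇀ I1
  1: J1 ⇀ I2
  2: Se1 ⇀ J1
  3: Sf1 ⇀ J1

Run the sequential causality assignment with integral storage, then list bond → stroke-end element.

#2 stroke→J1  (Se1 (Se) sets effort on bond)
#3 stroke→Sf1  (Sf1 fixes flow; stroke at Sf1)
#0 stroke→I1  (J1: bond 2 brought effort, rest push out)
#1 stroke→I2  (0-jn J1 has e-setter on 2)

β0 stroke→I1
β1 stroke→I2
β2 stroke→J1
β3 stroke→Sf1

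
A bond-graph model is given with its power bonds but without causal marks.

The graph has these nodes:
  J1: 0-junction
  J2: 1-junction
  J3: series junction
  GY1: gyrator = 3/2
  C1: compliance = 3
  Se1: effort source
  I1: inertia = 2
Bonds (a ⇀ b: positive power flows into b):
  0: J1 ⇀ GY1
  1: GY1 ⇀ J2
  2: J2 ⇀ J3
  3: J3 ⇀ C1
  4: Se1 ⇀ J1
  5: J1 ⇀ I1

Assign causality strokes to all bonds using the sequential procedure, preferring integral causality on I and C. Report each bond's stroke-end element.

b0 |GY1
b1 |GY1
b2 |J2
b3 |J3
b4 |J1
b5 |I1

b4 stroke at J1  (Se1: effort source, stroke at far end)
b0 stroke at GY1  (0-jn J1 has e-setter on 4)
b5 stroke at I1  (J1: bond 4 brought effort, rest push out)
b1 stroke at GY1  (through GY1, causality inverts; strokes same side of GY1)
b2 stroke at J2  (common-f at J2 fixed by 1)
b3 stroke at J3  (1-jn J3 has f-setter on 2)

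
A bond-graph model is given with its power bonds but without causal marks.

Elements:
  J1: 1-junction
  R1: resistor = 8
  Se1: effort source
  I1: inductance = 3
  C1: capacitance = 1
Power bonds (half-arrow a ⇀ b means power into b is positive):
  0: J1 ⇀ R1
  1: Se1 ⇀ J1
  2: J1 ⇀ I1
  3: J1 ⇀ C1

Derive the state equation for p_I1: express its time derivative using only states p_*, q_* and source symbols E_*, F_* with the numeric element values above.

bond 1 stroke→J1  (Se1: effort source, stroke at far end)
bond 2 stroke→I1  (I1 outputs flow p/I1)
bond 0 stroke→J1  (J1 flow already set via bond 2)
bond 3 stroke→J1  (J1: bond 2 brought flow, rest push out)

dp_I1/dt = E_Se1 - 8*p_I1/3 - q_C1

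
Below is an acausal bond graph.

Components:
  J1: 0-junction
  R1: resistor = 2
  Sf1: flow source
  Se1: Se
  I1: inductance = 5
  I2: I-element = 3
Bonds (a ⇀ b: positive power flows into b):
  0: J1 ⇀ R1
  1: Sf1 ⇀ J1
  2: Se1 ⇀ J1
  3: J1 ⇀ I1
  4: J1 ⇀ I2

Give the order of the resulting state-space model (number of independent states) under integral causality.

β1 |Sf1  (Sf1: flow source, stroke at near end)
β2 |J1  (Se1 fixes effort; stroke away)
β0 |R1  (0-jn J1 has e-setter on 2)
β3 |I1  (common-e at J1 fixed by 2)
β4 |I2  (0-jn J1 has e-setter on 2)

2  (I1, I2 all integral)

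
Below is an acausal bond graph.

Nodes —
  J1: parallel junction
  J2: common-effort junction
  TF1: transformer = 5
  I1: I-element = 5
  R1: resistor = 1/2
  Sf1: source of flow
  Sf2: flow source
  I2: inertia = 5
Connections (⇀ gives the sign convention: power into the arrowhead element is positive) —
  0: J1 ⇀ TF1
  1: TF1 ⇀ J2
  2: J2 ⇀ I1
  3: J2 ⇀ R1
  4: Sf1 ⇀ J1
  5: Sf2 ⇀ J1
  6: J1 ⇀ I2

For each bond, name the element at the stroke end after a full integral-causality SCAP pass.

b0 stroke→J1
b1 stroke→TF1
b2 stroke→I1
b3 stroke→J2
b4 stroke→Sf1
b5 stroke→Sf2
b6 stroke→I2

#4 stroke at Sf1  (source Sf1 imposes f)
#5 stroke at Sf2  (Sf2: flow source, stroke at near end)
#2 stroke at I1  (I1 outputs flow p/I1)
#6 stroke at I2  (prefer integral on I2)
#0 stroke at J1  (J1: last free bond brings effort in)
#1 stroke at TF1  (TF1 one-in-one-out from 0)
#3 stroke at J2  (only one effort-in slot at J2)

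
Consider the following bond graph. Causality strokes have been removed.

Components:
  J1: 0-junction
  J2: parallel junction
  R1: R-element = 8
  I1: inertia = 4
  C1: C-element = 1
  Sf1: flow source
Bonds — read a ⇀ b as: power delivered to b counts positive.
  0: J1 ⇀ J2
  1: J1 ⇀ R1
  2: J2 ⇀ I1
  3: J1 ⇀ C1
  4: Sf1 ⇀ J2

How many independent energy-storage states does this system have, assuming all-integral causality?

b4 stroke→Sf1  (source Sf1 imposes f)
b2 stroke→I1  (I1 integral (f out))
b0 stroke→J2  (J2: last free bond brings effort in)
b3 stroke→J1  (prefer integral on C1)
b1 stroke→R1  (J1: bond 3 brought effort, rest push out)

2  (C1, I1 all integral)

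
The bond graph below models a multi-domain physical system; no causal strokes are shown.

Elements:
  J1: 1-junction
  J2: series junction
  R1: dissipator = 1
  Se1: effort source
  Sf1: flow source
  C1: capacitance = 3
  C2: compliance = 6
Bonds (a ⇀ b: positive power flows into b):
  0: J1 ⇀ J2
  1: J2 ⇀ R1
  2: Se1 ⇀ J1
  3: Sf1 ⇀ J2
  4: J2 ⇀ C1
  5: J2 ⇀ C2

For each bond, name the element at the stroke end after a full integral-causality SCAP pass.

bond 0 stroke→J2
bond 1 stroke→J2
bond 2 stroke→J1
bond 3 stroke→Sf1
bond 4 stroke→J2
bond 5 stroke→J2

bond 2 stroke→J1  (Se1 fixes effort; stroke away)
bond 3 stroke→Sf1  (source Sf1 imposes f)
bond 0 stroke→J2  (J1: last free bond brings flow in)
bond 1 stroke→J2  (J2 flow already set via bond 3)
bond 4 stroke→J2  (1-jn J2 has f-setter on 3)
bond 5 stroke→J2  (J2: bond 3 brought flow, rest push out)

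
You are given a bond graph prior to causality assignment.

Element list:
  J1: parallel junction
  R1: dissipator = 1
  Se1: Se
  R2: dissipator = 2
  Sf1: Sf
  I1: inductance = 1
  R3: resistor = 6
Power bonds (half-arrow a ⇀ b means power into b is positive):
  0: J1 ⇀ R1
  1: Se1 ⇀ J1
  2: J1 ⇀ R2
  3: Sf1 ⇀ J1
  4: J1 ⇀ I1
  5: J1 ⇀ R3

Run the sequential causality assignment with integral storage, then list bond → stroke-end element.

bond 0 →R1
bond 1 →J1
bond 2 →R2
bond 3 →Sf1
bond 4 →I1
bond 5 →R3

bond 1 |J1  (Se1: effort source, stroke at far end)
bond 3 |Sf1  (Sf1 fixes flow; stroke at Sf1)
bond 0 |R1  (common-e at J1 fixed by 1)
bond 2 |R2  (common-e at J1 fixed by 1)
bond 4 |I1  (0-jn J1 has e-setter on 1)
bond 5 |R3  (common-e at J1 fixed by 1)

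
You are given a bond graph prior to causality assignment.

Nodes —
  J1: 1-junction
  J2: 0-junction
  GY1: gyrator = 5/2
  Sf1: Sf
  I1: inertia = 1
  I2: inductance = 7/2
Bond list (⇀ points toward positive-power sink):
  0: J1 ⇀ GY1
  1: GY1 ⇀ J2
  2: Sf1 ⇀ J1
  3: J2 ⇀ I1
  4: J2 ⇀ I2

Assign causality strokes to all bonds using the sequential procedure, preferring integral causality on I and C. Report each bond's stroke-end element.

#0 stroke→J1
#1 stroke→J2
#2 stroke→Sf1
#3 stroke→I1
#4 stroke→I2

β2 stroke at Sf1  (Sf1: flow source, stroke at near end)
β0 stroke at J1  (J1 flow already set via bond 2)
β1 stroke at J2  (GY1: gyrator matches bond 0)
β3 stroke at I1  (common-e at J2 fixed by 1)
β4 stroke at I2  (J2 effort already set via bond 1)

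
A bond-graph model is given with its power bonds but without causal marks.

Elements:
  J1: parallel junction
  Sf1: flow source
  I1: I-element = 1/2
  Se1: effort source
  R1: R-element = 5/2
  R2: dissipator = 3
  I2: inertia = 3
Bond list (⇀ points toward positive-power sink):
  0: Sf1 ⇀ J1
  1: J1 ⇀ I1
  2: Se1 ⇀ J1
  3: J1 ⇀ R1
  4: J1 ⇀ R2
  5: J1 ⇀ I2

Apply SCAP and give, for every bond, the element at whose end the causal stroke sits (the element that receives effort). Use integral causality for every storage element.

#0 stroke→Sf1
#1 stroke→I1
#2 stroke→J1
#3 stroke→R1
#4 stroke→R2
#5 stroke→I2

β0 →Sf1  (Sf1: flow source, stroke at near end)
β2 →J1  (Se1 fixes effort; stroke away)
β1 →I1  (J1 effort already set via bond 2)
β3 →R1  (common-e at J1 fixed by 2)
β4 →R2  (0-jn J1 has e-setter on 2)
β5 →I2  (0-jn J1 has e-setter on 2)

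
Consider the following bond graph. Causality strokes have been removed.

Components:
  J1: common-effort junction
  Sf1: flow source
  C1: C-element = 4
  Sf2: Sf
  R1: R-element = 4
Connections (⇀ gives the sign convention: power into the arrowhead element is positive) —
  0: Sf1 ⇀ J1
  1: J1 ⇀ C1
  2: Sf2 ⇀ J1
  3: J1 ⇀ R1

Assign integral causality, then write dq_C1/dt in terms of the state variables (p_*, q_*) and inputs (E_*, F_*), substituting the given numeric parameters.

dq_C1/dt = F_Sf1 + F_Sf2 - q_C1/16

b0 stroke at Sf1  (Sf1: flow source, stroke at near end)
b2 stroke at Sf2  (source Sf2 imposes f)
b1 stroke at J1  (C1 integral (e out))
b3 stroke at R1  (common-e at J1 fixed by 1)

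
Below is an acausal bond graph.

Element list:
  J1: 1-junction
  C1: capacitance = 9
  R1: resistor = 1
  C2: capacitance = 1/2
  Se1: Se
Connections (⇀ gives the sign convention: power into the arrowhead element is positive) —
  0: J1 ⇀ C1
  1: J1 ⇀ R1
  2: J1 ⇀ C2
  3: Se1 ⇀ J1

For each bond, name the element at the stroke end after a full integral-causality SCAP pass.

β0 stroke→J1
β1 stroke→R1
β2 stroke→J1
β3 stroke→J1

b3 stroke at J1  (Se1 fixes effort; stroke away)
b0 stroke at J1  (C1 outputs effort q/C1)
b2 stroke at J1  (C2: C, integral causality)
b1 stroke at R1  (only one flow-in slot at J1)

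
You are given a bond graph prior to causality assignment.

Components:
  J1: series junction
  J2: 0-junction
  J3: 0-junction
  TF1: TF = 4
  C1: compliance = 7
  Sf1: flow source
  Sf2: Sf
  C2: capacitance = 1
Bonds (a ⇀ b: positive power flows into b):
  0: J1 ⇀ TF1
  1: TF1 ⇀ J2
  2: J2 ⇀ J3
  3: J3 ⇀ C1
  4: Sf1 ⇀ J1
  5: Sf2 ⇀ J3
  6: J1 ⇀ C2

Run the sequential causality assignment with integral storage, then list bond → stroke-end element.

β4 stroke→Sf1  (source Sf1 imposes f)
β5 stroke→Sf2  (source Sf2 imposes f)
β0 stroke→J1  (common-f at J1 fixed by 4)
β6 stroke→J1  (J1 flow already set via bond 4)
β1 stroke→TF1  (TF1 one-in-one-out from 0)
β2 stroke→J2  (J2 needs exactly one e-in)
β3 stroke→J3  (only one effort-in slot at J3)

β0 stroke→J1
β1 stroke→TF1
β2 stroke→J2
β3 stroke→J3
β4 stroke→Sf1
β5 stroke→Sf2
β6 stroke→J1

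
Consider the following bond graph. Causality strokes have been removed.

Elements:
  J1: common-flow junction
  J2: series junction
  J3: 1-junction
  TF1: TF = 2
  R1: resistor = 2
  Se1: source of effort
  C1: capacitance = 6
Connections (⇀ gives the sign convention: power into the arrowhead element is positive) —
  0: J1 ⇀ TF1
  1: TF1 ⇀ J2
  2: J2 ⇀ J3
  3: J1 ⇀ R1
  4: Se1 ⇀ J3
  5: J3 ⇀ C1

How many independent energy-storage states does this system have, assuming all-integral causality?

#4 stroke→J3  (source Se1 imposes e)
#5 stroke→J3  (prefer integral on C1)
#2 stroke→J2  (J3: last free bond brings flow in)
#1 stroke→TF1  (closing 1-jn rule on J2)
#0 stroke→J1  (TF1 one-in-one-out from 1)
#3 stroke→R1  (only one flow-in slot at J1)

1  (C1 all integral)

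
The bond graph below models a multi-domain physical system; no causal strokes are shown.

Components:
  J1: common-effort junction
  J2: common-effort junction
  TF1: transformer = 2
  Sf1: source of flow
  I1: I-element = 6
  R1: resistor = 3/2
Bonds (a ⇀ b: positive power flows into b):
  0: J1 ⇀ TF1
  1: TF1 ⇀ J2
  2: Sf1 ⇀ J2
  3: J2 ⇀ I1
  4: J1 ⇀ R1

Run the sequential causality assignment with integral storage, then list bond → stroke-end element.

bond 0 stroke at TF1
bond 1 stroke at J2
bond 2 stroke at Sf1
bond 3 stroke at I1
bond 4 stroke at J1

bond 2 stroke→Sf1  (Sf1: flow source, stroke at near end)
bond 3 stroke→I1  (I1 integral (f out))
bond 1 stroke→J2  (closing 0-jn rule on J2)
bond 0 stroke→TF1  (through TF1, causality passes straight; one stroke at TF1)
bond 4 stroke→J1  (closing 0-jn rule on J1)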